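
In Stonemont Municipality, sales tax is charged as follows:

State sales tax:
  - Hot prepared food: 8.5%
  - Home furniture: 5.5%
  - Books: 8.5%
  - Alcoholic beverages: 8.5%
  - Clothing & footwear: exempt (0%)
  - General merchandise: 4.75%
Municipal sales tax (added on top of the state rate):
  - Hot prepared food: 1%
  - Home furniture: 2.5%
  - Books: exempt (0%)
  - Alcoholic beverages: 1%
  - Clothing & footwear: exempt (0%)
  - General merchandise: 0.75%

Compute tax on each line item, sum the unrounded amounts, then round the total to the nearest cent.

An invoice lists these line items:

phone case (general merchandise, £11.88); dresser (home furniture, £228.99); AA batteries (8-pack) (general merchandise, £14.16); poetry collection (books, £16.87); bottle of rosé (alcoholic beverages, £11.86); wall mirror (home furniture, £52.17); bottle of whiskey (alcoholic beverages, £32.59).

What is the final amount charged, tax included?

Phone case £11.88: general merchandise → 4.75% + 0.75% municipal = 5.5% → £0.6534
Dresser £228.99: home furniture → 5.5% + 2.5% municipal = 8% → £18.3192
AA batteries (8-pack) £14.16: general merchandise → 4.75% + 0.75% municipal = 5.5% → £0.7788
Poetry collection £16.87: books → 8.5% + 0% municipal = 8.5% → £1.43395
Bottle of rosé £11.86: alcoholic beverages → 8.5% + 1% municipal = 9.5% → £1.1267
Wall mirror £52.17: home furniture → 5.5% + 2.5% municipal = 8% → £4.1736
Bottle of whiskey £32.59: alcoholic beverages → 8.5% + 1% municipal = 9.5% → £3.09605
Subtotal = £368.52; unrounded tax = £29.5817 → £29.58; total due = £398.10

£398.10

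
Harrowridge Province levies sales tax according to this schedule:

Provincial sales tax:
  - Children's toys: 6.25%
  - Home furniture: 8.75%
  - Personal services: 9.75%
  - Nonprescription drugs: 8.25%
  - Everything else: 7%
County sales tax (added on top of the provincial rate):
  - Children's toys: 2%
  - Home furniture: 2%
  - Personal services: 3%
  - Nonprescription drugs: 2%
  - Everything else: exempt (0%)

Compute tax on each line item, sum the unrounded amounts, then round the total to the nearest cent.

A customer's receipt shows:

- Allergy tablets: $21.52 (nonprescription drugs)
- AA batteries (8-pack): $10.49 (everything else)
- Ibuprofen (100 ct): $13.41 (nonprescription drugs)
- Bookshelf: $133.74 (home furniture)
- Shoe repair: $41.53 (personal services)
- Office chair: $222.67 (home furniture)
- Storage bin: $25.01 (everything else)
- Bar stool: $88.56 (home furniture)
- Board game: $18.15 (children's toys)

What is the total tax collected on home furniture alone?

Bookshelf $133.74: home furniture → 8.75% + 2% county = 10.75% → $14.37705
Office chair $222.67: home furniture → 8.75% + 2% county = 10.75% → $23.937025
Bar stool $88.56: home furniture → 8.75% + 2% county = 10.75% → $9.5202
Tax on home furniture: unrounded sum = $47.834275 → $47.83

$47.83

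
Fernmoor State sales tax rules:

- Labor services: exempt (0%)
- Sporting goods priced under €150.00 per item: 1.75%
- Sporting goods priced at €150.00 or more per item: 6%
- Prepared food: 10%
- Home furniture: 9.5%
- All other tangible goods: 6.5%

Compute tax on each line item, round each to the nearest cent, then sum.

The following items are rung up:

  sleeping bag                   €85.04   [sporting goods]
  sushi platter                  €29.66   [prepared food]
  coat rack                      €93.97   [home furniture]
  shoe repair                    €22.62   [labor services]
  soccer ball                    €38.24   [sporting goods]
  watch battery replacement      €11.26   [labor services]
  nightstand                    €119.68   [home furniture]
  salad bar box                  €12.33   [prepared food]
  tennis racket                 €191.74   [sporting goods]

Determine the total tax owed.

Sleeping bag €85.04: sporting goods, under €150.00 → 1.75% → €1.49
Sushi platter €29.66: prepared food → 10% → €2.97
Coat rack €93.97: home furniture → 9.5% → €8.93
Shoe repair €22.62: labor services → 0% → €0.00
Soccer ball €38.24: sporting goods, under €150.00 → 1.75% → €0.67
Watch battery replacement €11.26: labor services → 0% → €0.00
Nightstand €119.68: home furniture → 9.5% → €11.37
Salad bar box €12.33: prepared food → 10% → €1.23
Tennis racket €191.74: sporting goods, €150.00 or more → 6% → €11.50
Total tax = €1.49 + €2.97 + €8.93 + €0.67 + €11.37 + €1.23 + €11.50 = €38.16

€38.16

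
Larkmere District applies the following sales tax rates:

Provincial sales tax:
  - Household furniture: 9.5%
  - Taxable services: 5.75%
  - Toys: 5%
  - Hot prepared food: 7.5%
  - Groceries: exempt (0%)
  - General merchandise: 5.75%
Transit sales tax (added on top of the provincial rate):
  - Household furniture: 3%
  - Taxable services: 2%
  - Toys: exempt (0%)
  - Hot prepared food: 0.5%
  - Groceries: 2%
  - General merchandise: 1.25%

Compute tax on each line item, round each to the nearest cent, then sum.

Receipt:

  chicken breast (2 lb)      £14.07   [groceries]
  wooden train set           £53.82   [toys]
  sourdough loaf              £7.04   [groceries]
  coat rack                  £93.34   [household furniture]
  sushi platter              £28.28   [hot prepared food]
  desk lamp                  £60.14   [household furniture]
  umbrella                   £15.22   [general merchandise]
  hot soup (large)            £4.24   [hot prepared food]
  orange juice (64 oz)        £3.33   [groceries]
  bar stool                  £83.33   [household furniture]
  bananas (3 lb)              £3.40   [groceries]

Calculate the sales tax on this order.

Chicken breast (2 lb) £14.07: groceries → 0% + 2% transit = 2% → £0.28
Wooden train set £53.82: toys → 5% + 0% transit = 5% → £2.69
Sourdough loaf £7.04: groceries → 0% + 2% transit = 2% → £0.14
Coat rack £93.34: household furniture → 9.5% + 3% transit = 12.5% → £11.67
Sushi platter £28.28: hot prepared food → 7.5% + 0.5% transit = 8% → £2.26
Desk lamp £60.14: household furniture → 9.5% + 3% transit = 12.5% → £7.52
Umbrella £15.22: general merchandise → 5.75% + 1.25% transit = 7% → £1.07
Hot soup (large) £4.24: hot prepared food → 7.5% + 0.5% transit = 8% → £0.34
Orange juice (64 oz) £3.33: groceries → 0% + 2% transit = 2% → £0.07
Bar stool £83.33: household furniture → 9.5% + 3% transit = 12.5% → £10.42
Bananas (3 lb) £3.40: groceries → 0% + 2% transit = 2% → £0.07
Total tax = £0.28 + £2.69 + £0.14 + £11.67 + £2.26 + £7.52 + £1.07 + £0.34 + £0.07 + £10.42 + £0.07 = £36.53

£36.53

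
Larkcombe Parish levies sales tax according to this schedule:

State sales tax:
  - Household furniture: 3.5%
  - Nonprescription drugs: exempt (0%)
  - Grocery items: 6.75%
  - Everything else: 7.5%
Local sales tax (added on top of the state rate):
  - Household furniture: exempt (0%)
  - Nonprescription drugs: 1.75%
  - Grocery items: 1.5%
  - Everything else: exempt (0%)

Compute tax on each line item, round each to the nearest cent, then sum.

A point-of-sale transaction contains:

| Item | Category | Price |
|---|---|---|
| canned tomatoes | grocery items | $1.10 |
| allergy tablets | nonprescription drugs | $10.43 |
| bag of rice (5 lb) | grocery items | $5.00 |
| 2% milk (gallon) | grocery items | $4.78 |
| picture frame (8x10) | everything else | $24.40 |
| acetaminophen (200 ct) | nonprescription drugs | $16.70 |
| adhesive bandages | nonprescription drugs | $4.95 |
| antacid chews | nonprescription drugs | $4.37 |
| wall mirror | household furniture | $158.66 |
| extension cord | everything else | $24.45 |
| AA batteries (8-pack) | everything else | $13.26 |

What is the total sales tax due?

$11.73

Canned tomatoes $1.10: grocery items → 6.75% + 1.5% local = 8.25% → $0.09
Allergy tablets $10.43: nonprescription drugs → 0% + 1.75% local = 1.75% → $0.18
Bag of rice (5 lb) $5.00: grocery items → 6.75% + 1.5% local = 8.25% → $0.41
2% milk (gallon) $4.78: grocery items → 6.75% + 1.5% local = 8.25% → $0.39
Picture frame (8x10) $24.40: everything else → 7.5% + 0% local = 7.5% → $1.83
Acetaminophen (200 ct) $16.70: nonprescription drugs → 0% + 1.75% local = 1.75% → $0.29
Adhesive bandages $4.95: nonprescription drugs → 0% + 1.75% local = 1.75% → $0.09
Antacid chews $4.37: nonprescription drugs → 0% + 1.75% local = 1.75% → $0.08
Wall mirror $158.66: household furniture → 3.5% + 0% local = 3.5% → $5.55
Extension cord $24.45: everything else → 7.5% + 0% local = 7.5% → $1.83
AA batteries (8-pack) $13.26: everything else → 7.5% + 0% local = 7.5% → $0.99
Total tax = $0.09 + $0.18 + $0.41 + $0.39 + $1.83 + $0.29 + $0.09 + $0.08 + $5.55 + $1.83 + $0.99 = $11.73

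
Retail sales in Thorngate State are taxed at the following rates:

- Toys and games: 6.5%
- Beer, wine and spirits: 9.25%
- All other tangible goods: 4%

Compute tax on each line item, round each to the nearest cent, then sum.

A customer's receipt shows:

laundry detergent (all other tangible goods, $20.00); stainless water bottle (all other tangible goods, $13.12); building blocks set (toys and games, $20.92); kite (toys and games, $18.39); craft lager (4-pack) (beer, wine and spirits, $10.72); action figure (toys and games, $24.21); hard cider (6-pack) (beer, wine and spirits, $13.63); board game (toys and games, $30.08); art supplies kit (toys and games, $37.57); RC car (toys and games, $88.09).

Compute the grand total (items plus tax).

$294.56

Laundry detergent $20.00: all other tangible goods → 4% → $0.80
Stainless water bottle $13.12: all other tangible goods → 4% → $0.52
Building blocks set $20.92: toys and games → 6.5% → $1.36
Kite $18.39: toys and games → 6.5% → $1.20
Craft lager (4-pack) $10.72: beer, wine and spirits → 9.25% → $0.99
Action figure $24.21: toys and games → 6.5% → $1.57
Hard cider (6-pack) $13.63: beer, wine and spirits → 9.25% → $1.26
Board game $30.08: toys and games → 6.5% → $1.96
Art supplies kit $37.57: toys and games → 6.5% → $2.44
RC car $88.09: toys and games → 6.5% → $5.73
Subtotal = $276.73; tax = $17.83; total due = $294.56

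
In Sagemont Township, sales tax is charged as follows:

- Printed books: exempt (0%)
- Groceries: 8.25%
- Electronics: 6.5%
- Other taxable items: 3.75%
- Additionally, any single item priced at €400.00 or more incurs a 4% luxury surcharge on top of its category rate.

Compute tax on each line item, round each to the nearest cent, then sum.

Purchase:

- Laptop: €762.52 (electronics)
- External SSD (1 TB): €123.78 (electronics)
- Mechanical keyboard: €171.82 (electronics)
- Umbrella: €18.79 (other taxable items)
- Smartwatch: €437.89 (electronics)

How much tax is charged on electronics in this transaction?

€145.26

Laptop €762.52: electronics → 6.5% + 4% surcharge = 10.5% → €80.06
External SSD (1 TB) €123.78: electronics → 6.5% → €8.05
Mechanical keyboard €171.82: electronics → 6.5% → €11.17
Smartwatch €437.89: electronics → 6.5% + 4% surcharge = 10.5% → €45.98
Tax on electronics = €80.06 + €8.05 + €11.17 + €45.98 = €145.26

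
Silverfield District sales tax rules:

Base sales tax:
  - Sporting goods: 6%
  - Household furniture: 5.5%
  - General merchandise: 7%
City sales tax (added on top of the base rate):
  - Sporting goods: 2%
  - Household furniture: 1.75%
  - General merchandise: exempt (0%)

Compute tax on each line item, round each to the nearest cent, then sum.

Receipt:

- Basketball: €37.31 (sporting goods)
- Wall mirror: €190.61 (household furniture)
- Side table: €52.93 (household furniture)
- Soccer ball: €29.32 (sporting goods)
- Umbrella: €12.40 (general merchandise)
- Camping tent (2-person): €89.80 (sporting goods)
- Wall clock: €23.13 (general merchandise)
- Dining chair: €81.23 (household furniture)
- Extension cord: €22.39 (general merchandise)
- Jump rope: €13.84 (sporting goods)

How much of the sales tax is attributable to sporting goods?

€13.62

Basketball €37.31: sporting goods → 6% + 2% city = 8% → €2.98
Soccer ball €29.32: sporting goods → 6% + 2% city = 8% → €2.35
Camping tent (2-person) €89.80: sporting goods → 6% + 2% city = 8% → €7.18
Jump rope €13.84: sporting goods → 6% + 2% city = 8% → €1.11
Tax on sporting goods = €2.98 + €2.35 + €7.18 + €1.11 = €13.62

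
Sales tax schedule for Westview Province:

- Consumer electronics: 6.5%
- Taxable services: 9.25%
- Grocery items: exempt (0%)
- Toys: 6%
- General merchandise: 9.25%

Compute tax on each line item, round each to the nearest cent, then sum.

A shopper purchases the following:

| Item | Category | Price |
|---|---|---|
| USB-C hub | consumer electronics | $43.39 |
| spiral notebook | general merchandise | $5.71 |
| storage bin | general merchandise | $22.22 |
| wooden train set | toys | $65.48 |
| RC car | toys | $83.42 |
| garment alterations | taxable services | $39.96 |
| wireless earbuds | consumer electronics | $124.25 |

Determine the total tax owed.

USB-C hub $43.39: consumer electronics → 6.5% → $2.82
Spiral notebook $5.71: general merchandise → 9.25% → $0.53
Storage bin $22.22: general merchandise → 9.25% → $2.06
Wooden train set $65.48: toys → 6% → $3.93
RC car $83.42: toys → 6% → $5.01
Garment alterations $39.96: taxable services → 9.25% → $3.70
Wireless earbuds $124.25: consumer electronics → 6.5% → $8.08
Total tax = $2.82 + $0.53 + $2.06 + $3.93 + $5.01 + $3.70 + $8.08 = $26.13

$26.13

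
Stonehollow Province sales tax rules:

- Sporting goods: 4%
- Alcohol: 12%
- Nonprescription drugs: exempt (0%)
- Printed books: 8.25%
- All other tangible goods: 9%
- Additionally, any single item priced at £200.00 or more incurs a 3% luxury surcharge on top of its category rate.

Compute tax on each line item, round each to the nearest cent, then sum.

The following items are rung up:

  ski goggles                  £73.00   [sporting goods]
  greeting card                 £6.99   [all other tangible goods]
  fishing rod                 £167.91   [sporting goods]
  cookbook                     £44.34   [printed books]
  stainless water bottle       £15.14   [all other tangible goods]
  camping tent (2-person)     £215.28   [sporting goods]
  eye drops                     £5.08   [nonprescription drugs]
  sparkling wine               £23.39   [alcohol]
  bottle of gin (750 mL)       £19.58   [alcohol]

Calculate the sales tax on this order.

Ski goggles £73.00: sporting goods → 4% → £2.92
Greeting card £6.99: all other tangible goods → 9% → £0.63
Fishing rod £167.91: sporting goods → 4% → £6.72
Cookbook £44.34: printed books → 8.25% → £3.66
Stainless water bottle £15.14: all other tangible goods → 9% → £1.36
Camping tent (2-person) £215.28: sporting goods → 4% + 3% surcharge = 7% → £15.07
Eye drops £5.08: nonprescription drugs → 0% → £0.00
Sparkling wine £23.39: alcohol → 12% → £2.81
Bottle of gin (750 mL) £19.58: alcohol → 12% → £2.35
Total tax = £2.92 + £0.63 + £6.72 + £3.66 + £1.36 + £15.07 + £2.81 + £2.35 = £35.52

£35.52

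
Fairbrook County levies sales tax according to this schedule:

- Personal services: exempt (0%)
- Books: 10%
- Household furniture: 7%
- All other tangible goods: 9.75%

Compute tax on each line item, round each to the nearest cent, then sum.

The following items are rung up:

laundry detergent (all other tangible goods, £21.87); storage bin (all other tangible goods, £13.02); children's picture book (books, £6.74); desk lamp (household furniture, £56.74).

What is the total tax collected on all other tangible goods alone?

£3.40

Laundry detergent £21.87: all other tangible goods → 9.75% → £2.13
Storage bin £13.02: all other tangible goods → 9.75% → £1.27
Tax on all other tangible goods = £2.13 + £1.27 = £3.40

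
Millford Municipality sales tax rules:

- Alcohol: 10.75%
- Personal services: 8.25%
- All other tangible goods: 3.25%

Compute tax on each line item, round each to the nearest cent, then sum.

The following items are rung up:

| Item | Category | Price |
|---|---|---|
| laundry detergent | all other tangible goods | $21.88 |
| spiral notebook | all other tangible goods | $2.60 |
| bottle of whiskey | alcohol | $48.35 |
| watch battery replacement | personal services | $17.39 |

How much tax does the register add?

$7.42

Laundry detergent $21.88: all other tangible goods → 3.25% → $0.71
Spiral notebook $2.60: all other tangible goods → 3.25% → $0.08
Bottle of whiskey $48.35: alcohol → 10.75% → $5.20
Watch battery replacement $17.39: personal services → 8.25% → $1.43
Total tax = $0.71 + $0.08 + $5.20 + $1.43 = $7.42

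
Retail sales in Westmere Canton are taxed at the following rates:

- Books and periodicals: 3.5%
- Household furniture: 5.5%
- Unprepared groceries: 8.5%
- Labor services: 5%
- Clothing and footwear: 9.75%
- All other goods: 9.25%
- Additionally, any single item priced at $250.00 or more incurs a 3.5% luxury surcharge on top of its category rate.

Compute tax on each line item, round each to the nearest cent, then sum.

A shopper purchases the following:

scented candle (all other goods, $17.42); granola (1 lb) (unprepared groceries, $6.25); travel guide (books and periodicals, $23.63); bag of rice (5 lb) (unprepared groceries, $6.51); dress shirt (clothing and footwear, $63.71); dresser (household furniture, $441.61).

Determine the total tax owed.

Scented candle $17.42: all other goods → 9.25% → $1.61
Granola (1 lb) $6.25: unprepared groceries → 8.5% → $0.53
Travel guide $23.63: books and periodicals → 3.5% → $0.83
Bag of rice (5 lb) $6.51: unprepared groceries → 8.5% → $0.55
Dress shirt $63.71: clothing and footwear → 9.75% → $6.21
Dresser $441.61: household furniture → 5.5% + 3.5% surcharge = 9% → $39.74
Total tax = $1.61 + $0.53 + $0.83 + $0.55 + $6.21 + $39.74 = $49.47

$49.47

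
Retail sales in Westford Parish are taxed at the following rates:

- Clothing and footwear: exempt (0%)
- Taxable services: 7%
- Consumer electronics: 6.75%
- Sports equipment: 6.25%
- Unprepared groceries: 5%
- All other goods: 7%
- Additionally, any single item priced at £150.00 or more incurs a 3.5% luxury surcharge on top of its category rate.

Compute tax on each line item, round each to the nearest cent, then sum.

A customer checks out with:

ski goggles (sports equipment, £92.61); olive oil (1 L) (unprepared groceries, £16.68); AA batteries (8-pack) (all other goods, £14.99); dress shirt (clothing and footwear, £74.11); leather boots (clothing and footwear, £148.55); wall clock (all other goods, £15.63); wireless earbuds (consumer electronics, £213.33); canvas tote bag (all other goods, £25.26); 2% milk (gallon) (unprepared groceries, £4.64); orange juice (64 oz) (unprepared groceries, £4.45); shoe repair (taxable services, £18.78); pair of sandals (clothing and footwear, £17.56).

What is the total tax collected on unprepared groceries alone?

Olive oil (1 L) £16.68: unprepared groceries → 5% → £0.83
2% milk (gallon) £4.64: unprepared groceries → 5% → £0.23
Orange juice (64 oz) £4.45: unprepared groceries → 5% → £0.22
Tax on unprepared groceries = £0.83 + £0.23 + £0.22 = £1.28

£1.28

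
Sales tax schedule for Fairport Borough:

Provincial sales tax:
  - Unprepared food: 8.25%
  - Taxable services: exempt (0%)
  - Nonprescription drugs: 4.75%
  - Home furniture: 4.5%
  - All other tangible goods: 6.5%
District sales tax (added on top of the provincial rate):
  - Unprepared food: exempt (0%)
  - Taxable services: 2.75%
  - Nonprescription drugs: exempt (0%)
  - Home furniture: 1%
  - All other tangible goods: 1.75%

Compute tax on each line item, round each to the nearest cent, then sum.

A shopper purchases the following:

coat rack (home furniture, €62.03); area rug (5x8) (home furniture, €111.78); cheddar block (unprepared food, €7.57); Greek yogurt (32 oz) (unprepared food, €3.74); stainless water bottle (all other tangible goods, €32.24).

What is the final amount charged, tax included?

€230.51

Coat rack €62.03: home furniture → 4.5% + 1% district = 5.5% → €3.41
Area rug (5x8) €111.78: home furniture → 4.5% + 1% district = 5.5% → €6.15
Cheddar block €7.57: unprepared food → 8.25% + 0% district = 8.25% → €0.62
Greek yogurt (32 oz) €3.74: unprepared food → 8.25% + 0% district = 8.25% → €0.31
Stainless water bottle €32.24: all other tangible goods → 6.5% + 1.75% district = 8.25% → €2.66
Subtotal = €217.36; tax = €13.15; total due = €230.51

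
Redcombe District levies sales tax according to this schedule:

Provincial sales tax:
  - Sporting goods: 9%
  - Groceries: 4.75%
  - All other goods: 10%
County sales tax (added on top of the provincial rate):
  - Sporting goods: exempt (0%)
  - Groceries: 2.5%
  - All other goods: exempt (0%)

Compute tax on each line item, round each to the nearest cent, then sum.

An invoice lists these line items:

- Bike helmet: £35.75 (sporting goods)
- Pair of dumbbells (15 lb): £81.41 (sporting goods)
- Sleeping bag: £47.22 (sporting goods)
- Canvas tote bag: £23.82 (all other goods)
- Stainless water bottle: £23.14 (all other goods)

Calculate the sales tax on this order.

Bike helmet £35.75: sporting goods → 9% + 0% county = 9% → £3.22
Pair of dumbbells (15 lb) £81.41: sporting goods → 9% + 0% county = 9% → £7.33
Sleeping bag £47.22: sporting goods → 9% + 0% county = 9% → £4.25
Canvas tote bag £23.82: all other goods → 10% + 0% county = 10% → £2.38
Stainless water bottle £23.14: all other goods → 10% + 0% county = 10% → £2.31
Total tax = £3.22 + £7.33 + £4.25 + £2.38 + £2.31 = £19.49

£19.49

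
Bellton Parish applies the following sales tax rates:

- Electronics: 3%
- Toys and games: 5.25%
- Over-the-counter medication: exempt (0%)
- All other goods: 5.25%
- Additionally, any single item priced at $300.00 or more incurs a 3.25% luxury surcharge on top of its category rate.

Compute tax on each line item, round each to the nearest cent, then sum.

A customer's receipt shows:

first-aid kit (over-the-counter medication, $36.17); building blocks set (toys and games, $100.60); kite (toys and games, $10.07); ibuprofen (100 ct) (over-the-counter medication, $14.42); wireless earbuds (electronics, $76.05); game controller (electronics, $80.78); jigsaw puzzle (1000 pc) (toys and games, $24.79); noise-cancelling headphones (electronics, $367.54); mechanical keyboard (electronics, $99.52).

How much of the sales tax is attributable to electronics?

Wireless earbuds $76.05: electronics → 3% → $2.28
Game controller $80.78: electronics → 3% → $2.42
Noise-cancelling headphones $367.54: electronics → 3% + 3.25% surcharge = 6.25% → $22.97
Mechanical keyboard $99.52: electronics → 3% → $2.99
Tax on electronics = $2.28 + $2.42 + $22.97 + $2.99 = $30.66

$30.66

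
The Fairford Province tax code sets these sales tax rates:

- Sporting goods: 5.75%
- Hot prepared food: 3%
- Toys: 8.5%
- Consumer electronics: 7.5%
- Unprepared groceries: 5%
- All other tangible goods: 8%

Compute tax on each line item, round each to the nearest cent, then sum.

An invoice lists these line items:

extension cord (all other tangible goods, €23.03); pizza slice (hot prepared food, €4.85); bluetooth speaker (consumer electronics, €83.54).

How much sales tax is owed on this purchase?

Extension cord €23.03: all other tangible goods → 8% → €1.84
Pizza slice €4.85: hot prepared food → 3% → €0.15
Bluetooth speaker €83.54: consumer electronics → 7.5% → €6.27
Total tax = €1.84 + €0.15 + €6.27 = €8.26

€8.26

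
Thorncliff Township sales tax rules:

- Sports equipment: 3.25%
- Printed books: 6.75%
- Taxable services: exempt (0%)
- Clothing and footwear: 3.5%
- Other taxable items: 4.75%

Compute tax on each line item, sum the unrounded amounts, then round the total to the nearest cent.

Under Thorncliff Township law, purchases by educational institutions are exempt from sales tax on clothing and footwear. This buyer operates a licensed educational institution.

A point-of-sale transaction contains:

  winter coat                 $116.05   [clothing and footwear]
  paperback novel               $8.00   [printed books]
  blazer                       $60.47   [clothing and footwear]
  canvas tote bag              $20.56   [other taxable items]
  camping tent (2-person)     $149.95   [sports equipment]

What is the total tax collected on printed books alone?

Paperback novel $8.00: printed books → 6.75% → $0.54
Tax on printed books: unrounded sum = $0.54 → $0.54

$0.54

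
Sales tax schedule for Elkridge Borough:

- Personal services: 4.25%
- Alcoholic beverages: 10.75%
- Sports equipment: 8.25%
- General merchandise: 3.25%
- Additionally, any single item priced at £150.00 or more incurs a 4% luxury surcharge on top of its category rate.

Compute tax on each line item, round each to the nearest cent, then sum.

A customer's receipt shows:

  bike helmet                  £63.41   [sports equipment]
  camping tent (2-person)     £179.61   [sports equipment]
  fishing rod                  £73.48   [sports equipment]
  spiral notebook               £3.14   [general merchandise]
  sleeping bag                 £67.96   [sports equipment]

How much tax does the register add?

£39.00

Bike helmet £63.41: sports equipment → 8.25% → £5.23
Camping tent (2-person) £179.61: sports equipment → 8.25% + 4% surcharge = 12.25% → £22.00
Fishing rod £73.48: sports equipment → 8.25% → £6.06
Spiral notebook £3.14: general merchandise → 3.25% → £0.10
Sleeping bag £67.96: sports equipment → 8.25% → £5.61
Total tax = £5.23 + £22.00 + £6.06 + £0.10 + £5.61 = £39.00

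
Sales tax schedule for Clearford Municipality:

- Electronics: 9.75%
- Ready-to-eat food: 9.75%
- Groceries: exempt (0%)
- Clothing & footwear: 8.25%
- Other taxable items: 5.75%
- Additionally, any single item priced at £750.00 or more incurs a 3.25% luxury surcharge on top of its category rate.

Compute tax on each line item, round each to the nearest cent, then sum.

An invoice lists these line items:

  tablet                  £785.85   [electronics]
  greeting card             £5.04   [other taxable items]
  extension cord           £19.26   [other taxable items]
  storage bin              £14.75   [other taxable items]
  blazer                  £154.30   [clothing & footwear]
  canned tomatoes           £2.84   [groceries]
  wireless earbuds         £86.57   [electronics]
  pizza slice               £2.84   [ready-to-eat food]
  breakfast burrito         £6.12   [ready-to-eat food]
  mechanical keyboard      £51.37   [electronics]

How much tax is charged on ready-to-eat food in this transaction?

£0.88

Pizza slice £2.84: ready-to-eat food → 9.75% → £0.28
Breakfast burrito £6.12: ready-to-eat food → 9.75% → £0.60
Tax on ready-to-eat food = £0.28 + £0.60 = £0.88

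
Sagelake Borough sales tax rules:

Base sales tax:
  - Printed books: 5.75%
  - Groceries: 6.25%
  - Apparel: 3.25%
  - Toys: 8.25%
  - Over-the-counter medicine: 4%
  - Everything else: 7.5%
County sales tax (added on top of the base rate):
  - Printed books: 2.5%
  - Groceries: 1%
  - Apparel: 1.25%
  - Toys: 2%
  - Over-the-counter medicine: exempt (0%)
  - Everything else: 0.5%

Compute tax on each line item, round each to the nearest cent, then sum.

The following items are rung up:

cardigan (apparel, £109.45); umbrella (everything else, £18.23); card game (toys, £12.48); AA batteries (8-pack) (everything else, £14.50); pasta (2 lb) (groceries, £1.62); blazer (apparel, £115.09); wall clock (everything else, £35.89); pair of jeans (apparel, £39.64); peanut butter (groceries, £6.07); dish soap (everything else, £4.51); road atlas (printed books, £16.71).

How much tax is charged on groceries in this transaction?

£0.56

Pasta (2 lb) £1.62: groceries → 6.25% + 1% county = 7.25% → £0.12
Peanut butter £6.07: groceries → 6.25% + 1% county = 7.25% → £0.44
Tax on groceries = £0.12 + £0.44 = £0.56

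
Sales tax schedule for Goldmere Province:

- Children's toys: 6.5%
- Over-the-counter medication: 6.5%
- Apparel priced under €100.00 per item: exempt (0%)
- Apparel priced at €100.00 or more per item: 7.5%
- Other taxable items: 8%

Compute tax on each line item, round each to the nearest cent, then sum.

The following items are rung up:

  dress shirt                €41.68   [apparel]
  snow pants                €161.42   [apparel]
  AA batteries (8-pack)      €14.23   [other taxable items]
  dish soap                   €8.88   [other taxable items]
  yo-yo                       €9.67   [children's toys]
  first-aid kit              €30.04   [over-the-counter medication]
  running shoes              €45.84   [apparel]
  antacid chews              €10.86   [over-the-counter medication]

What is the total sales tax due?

Dress shirt €41.68: apparel, under €100.00 → 0% → €0.00
Snow pants €161.42: apparel, €100.00 or more → 7.5% → €12.11
AA batteries (8-pack) €14.23: other taxable items → 8% → €1.14
Dish soap €8.88: other taxable items → 8% → €0.71
Yo-yo €9.67: children's toys → 6.5% → €0.63
First-aid kit €30.04: over-the-counter medication → 6.5% → €1.95
Running shoes €45.84: apparel, under €100.00 → 0% → €0.00
Antacid chews €10.86: over-the-counter medication → 6.5% → €0.71
Total tax = €12.11 + €1.14 + €0.71 + €0.63 + €1.95 + €0.71 = €17.25

€17.25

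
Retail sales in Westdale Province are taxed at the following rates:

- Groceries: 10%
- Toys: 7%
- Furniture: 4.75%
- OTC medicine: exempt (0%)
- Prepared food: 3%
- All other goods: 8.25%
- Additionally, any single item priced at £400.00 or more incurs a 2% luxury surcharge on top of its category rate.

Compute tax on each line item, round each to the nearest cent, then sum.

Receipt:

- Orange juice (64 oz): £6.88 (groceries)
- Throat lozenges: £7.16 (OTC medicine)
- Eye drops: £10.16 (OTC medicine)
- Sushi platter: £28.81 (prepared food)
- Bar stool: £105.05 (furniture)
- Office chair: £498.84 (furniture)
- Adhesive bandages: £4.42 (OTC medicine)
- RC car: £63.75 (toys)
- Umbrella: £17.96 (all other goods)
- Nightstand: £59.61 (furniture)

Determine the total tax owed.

Orange juice (64 oz) £6.88: groceries → 10% → £0.69
Throat lozenges £7.16: OTC medicine → 0% → £0.00
Eye drops £10.16: OTC medicine → 0% → £0.00
Sushi platter £28.81: prepared food → 3% → £0.86
Bar stool £105.05: furniture → 4.75% → £4.99
Office chair £498.84: furniture → 4.75% + 2% surcharge = 6.75% → £33.67
Adhesive bandages £4.42: OTC medicine → 0% → £0.00
RC car £63.75: toys → 7% → £4.46
Umbrella £17.96: all other goods → 8.25% → £1.48
Nightstand £59.61: furniture → 4.75% → £2.83
Total tax = £0.69 + £0.86 + £4.99 + £33.67 + £4.46 + £1.48 + £2.83 = £48.98

£48.98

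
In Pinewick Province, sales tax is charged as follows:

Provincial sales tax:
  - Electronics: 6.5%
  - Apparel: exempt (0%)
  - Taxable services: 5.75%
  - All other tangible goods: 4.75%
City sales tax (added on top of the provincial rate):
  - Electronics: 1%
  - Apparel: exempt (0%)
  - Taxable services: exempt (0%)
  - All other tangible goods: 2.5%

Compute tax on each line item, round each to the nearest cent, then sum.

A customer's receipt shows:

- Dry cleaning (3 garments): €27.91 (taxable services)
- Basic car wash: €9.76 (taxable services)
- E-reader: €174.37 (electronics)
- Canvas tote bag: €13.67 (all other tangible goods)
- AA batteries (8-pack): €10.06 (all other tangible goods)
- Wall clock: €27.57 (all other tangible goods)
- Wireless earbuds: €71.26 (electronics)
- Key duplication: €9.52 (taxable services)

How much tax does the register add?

Dry cleaning (3 garments) €27.91: taxable services → 5.75% + 0% city = 5.75% → €1.60
Basic car wash €9.76: taxable services → 5.75% + 0% city = 5.75% → €0.56
E-reader €174.37: electronics → 6.5% + 1% city = 7.5% → €13.08
Canvas tote bag €13.67: all other tangible goods → 4.75% + 2.5% city = 7.25% → €0.99
AA batteries (8-pack) €10.06: all other tangible goods → 4.75% + 2.5% city = 7.25% → €0.73
Wall clock €27.57: all other tangible goods → 4.75% + 2.5% city = 7.25% → €2.00
Wireless earbuds €71.26: electronics → 6.5% + 1% city = 7.5% → €5.34
Key duplication €9.52: taxable services → 5.75% + 0% city = 5.75% → €0.55
Total tax = €1.60 + €0.56 + €13.08 + €0.99 + €0.73 + €2.00 + €5.34 + €0.55 = €24.85

€24.85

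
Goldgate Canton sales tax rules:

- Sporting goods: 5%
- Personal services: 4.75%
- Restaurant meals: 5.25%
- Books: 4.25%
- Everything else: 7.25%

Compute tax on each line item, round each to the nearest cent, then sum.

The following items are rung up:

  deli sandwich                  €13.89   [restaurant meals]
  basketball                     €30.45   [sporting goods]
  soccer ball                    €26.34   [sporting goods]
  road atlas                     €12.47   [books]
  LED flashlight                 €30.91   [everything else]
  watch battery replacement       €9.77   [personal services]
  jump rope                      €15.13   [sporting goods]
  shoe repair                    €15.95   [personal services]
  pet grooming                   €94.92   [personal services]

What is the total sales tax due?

€12.83

Deli sandwich €13.89: restaurant meals → 5.25% → €0.73
Basketball €30.45: sporting goods → 5% → €1.52
Soccer ball €26.34: sporting goods → 5% → €1.32
Road atlas €12.47: books → 4.25% → €0.53
LED flashlight €30.91: everything else → 7.25% → €2.24
Watch battery replacement €9.77: personal services → 4.75% → €0.46
Jump rope €15.13: sporting goods → 5% → €0.76
Shoe repair €15.95: personal services → 4.75% → €0.76
Pet grooming €94.92: personal services → 4.75% → €4.51
Total tax = €0.73 + €1.52 + €1.32 + €0.53 + €2.24 + €0.46 + €0.76 + €0.76 + €4.51 = €12.83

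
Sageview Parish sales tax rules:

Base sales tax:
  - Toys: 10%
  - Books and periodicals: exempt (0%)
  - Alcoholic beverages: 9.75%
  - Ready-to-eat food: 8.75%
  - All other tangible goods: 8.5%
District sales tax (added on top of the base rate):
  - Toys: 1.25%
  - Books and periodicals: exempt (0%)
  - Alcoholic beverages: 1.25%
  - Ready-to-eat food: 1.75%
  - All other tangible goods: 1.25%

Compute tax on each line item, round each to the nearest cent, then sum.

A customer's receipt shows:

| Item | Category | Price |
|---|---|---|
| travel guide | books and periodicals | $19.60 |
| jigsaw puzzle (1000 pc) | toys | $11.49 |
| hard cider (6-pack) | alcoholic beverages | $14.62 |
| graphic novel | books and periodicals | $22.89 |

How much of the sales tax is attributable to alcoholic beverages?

Hard cider (6-pack) $14.62: alcoholic beverages → 9.75% + 1.25% district = 11% → $1.61
Tax on alcoholic beverages = $1.61

$1.61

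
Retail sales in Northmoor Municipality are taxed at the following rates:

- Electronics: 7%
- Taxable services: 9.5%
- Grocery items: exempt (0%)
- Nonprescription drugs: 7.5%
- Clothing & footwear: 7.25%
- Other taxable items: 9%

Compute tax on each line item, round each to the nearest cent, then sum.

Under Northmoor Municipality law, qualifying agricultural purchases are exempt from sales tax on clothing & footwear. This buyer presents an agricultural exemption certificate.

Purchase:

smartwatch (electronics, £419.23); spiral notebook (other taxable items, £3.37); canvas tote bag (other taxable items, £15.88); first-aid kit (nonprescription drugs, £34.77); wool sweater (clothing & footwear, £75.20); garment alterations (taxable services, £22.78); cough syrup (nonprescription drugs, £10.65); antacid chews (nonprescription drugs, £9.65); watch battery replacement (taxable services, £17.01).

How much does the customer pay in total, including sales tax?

£647.53

Smartwatch £419.23: electronics → 7% → £29.35
Spiral notebook £3.37: other taxable items → 9% → £0.30
Canvas tote bag £15.88: other taxable items → 9% → £1.43
First-aid kit £34.77: nonprescription drugs → 7.5% → £2.61
Wool sweater £75.20: clothing & footwear, buyer-exempt → 0% → £0.00
Garment alterations £22.78: taxable services → 9.5% → £2.16
Cough syrup £10.65: nonprescription drugs → 7.5% → £0.80
Antacid chews £9.65: nonprescription drugs → 7.5% → £0.72
Watch battery replacement £17.01: taxable services → 9.5% → £1.62
Subtotal = £608.54; tax = £38.99; total due = £647.53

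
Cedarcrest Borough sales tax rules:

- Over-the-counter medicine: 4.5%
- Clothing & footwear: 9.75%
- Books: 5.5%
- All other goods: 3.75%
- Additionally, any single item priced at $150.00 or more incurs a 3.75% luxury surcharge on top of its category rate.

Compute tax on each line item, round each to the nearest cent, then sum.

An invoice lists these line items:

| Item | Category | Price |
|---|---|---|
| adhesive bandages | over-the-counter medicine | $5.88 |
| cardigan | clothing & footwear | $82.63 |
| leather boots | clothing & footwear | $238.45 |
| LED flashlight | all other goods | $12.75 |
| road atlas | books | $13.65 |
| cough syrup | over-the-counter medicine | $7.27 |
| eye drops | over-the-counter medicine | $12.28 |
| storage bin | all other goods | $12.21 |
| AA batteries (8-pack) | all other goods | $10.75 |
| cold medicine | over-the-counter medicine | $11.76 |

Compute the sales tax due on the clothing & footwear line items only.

Cardigan $82.63: clothing & footwear → 9.75% → $8.06
Leather boots $238.45: clothing & footwear → 9.75% + 3.75% surcharge = 13.5% → $32.19
Tax on clothing & footwear = $8.06 + $32.19 = $40.25

$40.25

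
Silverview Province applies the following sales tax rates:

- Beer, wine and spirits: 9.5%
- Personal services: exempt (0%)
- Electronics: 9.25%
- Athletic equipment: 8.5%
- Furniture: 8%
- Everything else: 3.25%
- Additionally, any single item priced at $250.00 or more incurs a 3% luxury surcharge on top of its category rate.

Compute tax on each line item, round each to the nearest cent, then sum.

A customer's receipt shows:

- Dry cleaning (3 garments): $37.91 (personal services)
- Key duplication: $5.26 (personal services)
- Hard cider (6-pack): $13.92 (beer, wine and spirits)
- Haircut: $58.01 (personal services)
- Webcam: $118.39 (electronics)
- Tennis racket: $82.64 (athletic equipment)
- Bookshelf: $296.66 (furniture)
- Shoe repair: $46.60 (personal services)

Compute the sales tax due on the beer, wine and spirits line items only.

$1.32

Hard cider (6-pack) $13.92: beer, wine and spirits → 9.5% → $1.32
Tax on beer, wine and spirits = $1.32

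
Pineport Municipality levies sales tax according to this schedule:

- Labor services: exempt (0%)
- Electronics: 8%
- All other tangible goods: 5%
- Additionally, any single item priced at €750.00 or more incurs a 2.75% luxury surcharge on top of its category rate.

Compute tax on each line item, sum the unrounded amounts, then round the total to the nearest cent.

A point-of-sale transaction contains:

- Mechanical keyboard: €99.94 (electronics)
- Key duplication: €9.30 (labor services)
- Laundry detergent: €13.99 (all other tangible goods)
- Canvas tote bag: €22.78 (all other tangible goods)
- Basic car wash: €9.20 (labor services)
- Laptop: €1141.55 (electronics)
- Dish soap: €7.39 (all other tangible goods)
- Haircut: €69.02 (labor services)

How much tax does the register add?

€132.92

Mechanical keyboard €99.94: electronics → 8% → €7.9952
Key duplication €9.30: labor services → 0% → €0.00
Laundry detergent €13.99: all other tangible goods → 5% → €0.6995
Canvas tote bag €22.78: all other tangible goods → 5% → €1.139
Basic car wash €9.20: labor services → 0% → €0.00
Laptop €1141.55: electronics → 8% + 2.75% surcharge = 10.75% → €122.716625
Dish soap €7.39: all other tangible goods → 5% → €0.3695
Haircut €69.02: labor services → 0% → €0.00
Unrounded tax sum = €132.919825 → €132.92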